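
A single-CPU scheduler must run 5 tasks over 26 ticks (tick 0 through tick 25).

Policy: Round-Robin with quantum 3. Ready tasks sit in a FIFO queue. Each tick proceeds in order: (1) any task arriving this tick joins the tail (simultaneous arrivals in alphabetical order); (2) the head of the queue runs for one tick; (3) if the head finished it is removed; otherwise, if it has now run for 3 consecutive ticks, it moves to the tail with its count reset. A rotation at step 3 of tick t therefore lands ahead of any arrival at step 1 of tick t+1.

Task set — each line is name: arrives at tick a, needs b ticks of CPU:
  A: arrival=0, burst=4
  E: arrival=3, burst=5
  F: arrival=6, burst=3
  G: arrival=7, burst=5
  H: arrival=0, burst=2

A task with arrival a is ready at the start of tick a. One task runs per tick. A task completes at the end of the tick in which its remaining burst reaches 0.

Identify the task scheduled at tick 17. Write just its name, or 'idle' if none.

running at tick 17 = G

t=0: queue=[A,H] q_used=0 → run A
t=1: queue=[A,H] q_used=1 → run A
t=2: queue=[A,H] q_used=2 → run A
t=3: queue=[H,A,E] q_used=0 → run H
t=4: queue=[H,A,E] q_used=1 → run H
t=5: queue=[A,E] q_used=0 → run A
t=6: queue=[E,F] q_used=0 → run E
t=7: queue=[E,F,G] q_used=1 → run E
t=8: queue=[E,F,G] q_used=2 → run E
t=9: queue=[F,G,E] q_used=0 → run F
t=10: queue=[F,G,E] q_used=1 → run F
t=11: queue=[F,G,E] q_used=2 → run F
t=12: queue=[G,E] q_used=0 → run G
t=13: queue=[G,E] q_used=1 → run G
t=14: queue=[G,E] q_used=2 → run G
t=15: queue=[E,G] q_used=0 → run E
t=16: queue=[E,G] q_used=1 → run E
t=17: queue=[G] q_used=0 → run G
t=18: queue=[G] q_used=1 → run G
t=19: (idle)
t=20: (idle)
t=21: (idle)
t=22: (idle)
t=23: (idle)
t=24: (idle)
t=25: (idle)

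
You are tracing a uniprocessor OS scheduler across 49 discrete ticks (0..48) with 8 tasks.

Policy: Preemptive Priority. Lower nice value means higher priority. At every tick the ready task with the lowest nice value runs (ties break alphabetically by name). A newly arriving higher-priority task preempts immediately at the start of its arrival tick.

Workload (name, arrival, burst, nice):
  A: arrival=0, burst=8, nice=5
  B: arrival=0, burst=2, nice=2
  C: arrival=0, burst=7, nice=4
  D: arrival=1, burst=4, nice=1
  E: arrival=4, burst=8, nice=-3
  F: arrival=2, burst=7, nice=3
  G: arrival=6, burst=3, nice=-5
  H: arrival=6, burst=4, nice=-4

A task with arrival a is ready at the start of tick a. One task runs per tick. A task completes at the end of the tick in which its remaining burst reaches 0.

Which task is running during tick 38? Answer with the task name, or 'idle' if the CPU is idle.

t=0: ready={A,B,C} → run B
t=1: ready={A,B,C,D} → run D
t=2: ready={A,B,C,D,F} → run D
t=3: ready={A,B,C,D,F} → run D
t=4: ready={A,B,C,D,E,F} → run E
t=5: ready={A,B,C,D,E,F} → run E
t=6: ready={A,B,C,D,E,F,G,H} → run G
t=7: ready={A,B,C,D,E,F,G,H} → run G
t=8: ready={A,B,C,D,E,F,G,H} → run G
t=9: ready={A,B,C,D,E,F,H} → run H
t=10: ready={A,B,C,D,E,F,H} → run H
t=11: ready={A,B,C,D,E,F,H} → run H
t=12: ready={A,B,C,D,E,F,H} → run H
t=13: ready={A,B,C,D,E,F} → run E
t=14: ready={A,B,C,D,E,F} → run E
t=15: ready={A,B,C,D,E,F} → run E
t=16: ready={A,B,C,D,E,F} → run E
t=17: ready={A,B,C,D,E,F} → run E
t=18: ready={A,B,C,D,E,F} → run E
t=19: ready={A,B,C,D,F} → run D
t=20: ready={A,B,C,F} → run B
t=21: ready={A,C,F} → run F
t=22: ready={A,C,F} → run F
t=23: ready={A,C,F} → run F
t=24: ready={A,C,F} → run F
t=25: ready={A,C,F} → run F
t=26: ready={A,C,F} → run F
t=27: ready={A,C,F} → run F
t=28: ready={A,C} → run C
t=29: ready={A,C} → run C
t=30: ready={A,C} → run C
t=31: ready={A,C} → run C
t=32: ready={A,C} → run C
t=33: ready={A,C} → run C
t=34: ready={A,C} → run C
t=35: ready={A} → run A
t=36: ready={A} → run A
t=37: ready={A} → run A
t=38: ready={A} → run A
t=39: ready={A} → run A
t=40: ready={A} → run A
t=41: ready={A} → run A
t=42: ready={A} → run A
t=43: (idle)
t=44: (idle)
t=45: (idle)
t=46: (idle)
t=47: (idle)
t=48: (idle)

running at tick 38 = A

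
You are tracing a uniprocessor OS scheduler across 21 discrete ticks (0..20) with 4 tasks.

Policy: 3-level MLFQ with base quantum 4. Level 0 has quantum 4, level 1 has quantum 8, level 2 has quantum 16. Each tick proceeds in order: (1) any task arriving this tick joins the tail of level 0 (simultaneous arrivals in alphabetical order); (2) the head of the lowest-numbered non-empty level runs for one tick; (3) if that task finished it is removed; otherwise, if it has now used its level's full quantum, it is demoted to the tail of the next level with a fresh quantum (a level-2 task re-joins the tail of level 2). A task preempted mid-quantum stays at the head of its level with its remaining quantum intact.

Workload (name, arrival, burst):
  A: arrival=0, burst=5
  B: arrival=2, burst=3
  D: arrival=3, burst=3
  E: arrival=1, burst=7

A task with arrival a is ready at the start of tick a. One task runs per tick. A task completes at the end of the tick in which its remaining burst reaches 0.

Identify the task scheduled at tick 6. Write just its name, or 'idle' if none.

t=0: L0/L1/L2 = A/-/- → run A
t=1: L0/L1/L2 = AE/-/- → run A
t=2: L0/L1/L2 = AEB/-/- → run A
t=3: L0/L1/L2 = AEBD/-/- → run A
t=4: L0/L1/L2 = EBD/A/- → run E
t=5: L0/L1/L2 = EBD/A/- → run E
t=6: L0/L1/L2 = EBD/A/- → run E
t=7: L0/L1/L2 = EBD/A/- → run E
t=8: L0/L1/L2 = BD/AE/- → run B
t=9: L0/L1/L2 = BD/AE/- → run B
t=10: L0/L1/L2 = BD/AE/- → run B
t=11: L0/L1/L2 = D/AE/- → run D
t=12: L0/L1/L2 = D/AE/- → run D
t=13: L0/L1/L2 = D/AE/- → run D
t=14: L0/L1/L2 = -/AE/- → run A
t=15: L0/L1/L2 = -/E/- → run E
t=16: L0/L1/L2 = -/E/- → run E
t=17: L0/L1/L2 = -/E/- → run E
t=18: (idle)
t=19: (idle)
t=20: (idle)

running at tick 6 = E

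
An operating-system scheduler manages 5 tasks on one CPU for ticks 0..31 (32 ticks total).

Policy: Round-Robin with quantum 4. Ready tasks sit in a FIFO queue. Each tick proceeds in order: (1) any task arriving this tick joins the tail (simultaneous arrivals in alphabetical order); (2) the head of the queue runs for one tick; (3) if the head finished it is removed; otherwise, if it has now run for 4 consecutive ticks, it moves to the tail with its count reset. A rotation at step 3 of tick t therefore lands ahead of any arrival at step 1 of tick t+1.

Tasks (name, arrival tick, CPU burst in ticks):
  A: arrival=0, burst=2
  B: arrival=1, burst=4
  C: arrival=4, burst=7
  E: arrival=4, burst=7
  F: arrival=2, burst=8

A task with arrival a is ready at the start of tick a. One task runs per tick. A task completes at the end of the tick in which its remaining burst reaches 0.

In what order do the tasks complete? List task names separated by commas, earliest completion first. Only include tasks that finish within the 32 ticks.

completion order = A, B, F, C, E

t=0: queue=[A] q_used=0 → run A
t=1: queue=[A,B] q_used=1 → run A
t=2: queue=[B,F] q_used=0 → run B
t=3: queue=[B,F] q_used=1 → run B
t=4: queue=[B,F,C,E] q_used=2 → run B
t=5: queue=[B,F,C,E] q_used=3 → run B
t=6: queue=[F,C,E] q_used=0 → run F
t=7: queue=[F,C,E] q_used=1 → run F
t=8: queue=[F,C,E] q_used=2 → run F
t=9: queue=[F,C,E] q_used=3 → run F
t=10: queue=[C,E,F] q_used=0 → run C
t=11: queue=[C,E,F] q_used=1 → run C
t=12: queue=[C,E,F] q_used=2 → run C
t=13: queue=[C,E,F] q_used=3 → run C
t=14: queue=[E,F,C] q_used=0 → run E
t=15: queue=[E,F,C] q_used=1 → run E
t=16: queue=[E,F,C] q_used=2 → run E
t=17: queue=[E,F,C] q_used=3 → run E
t=18: queue=[F,C,E] q_used=0 → run F
t=19: queue=[F,C,E] q_used=1 → run F
t=20: queue=[F,C,E] q_used=2 → run F
t=21: queue=[F,C,E] q_used=3 → run F
t=22: queue=[C,E] q_used=0 → run C
t=23: queue=[C,E] q_used=1 → run C
t=24: queue=[C,E] q_used=2 → run C
t=25: queue=[E] q_used=0 → run E
t=26: queue=[E] q_used=1 → run E
t=27: queue=[E] q_used=2 → run E
t=28: (idle)
t=29: (idle)
t=30: (idle)
t=31: (idle)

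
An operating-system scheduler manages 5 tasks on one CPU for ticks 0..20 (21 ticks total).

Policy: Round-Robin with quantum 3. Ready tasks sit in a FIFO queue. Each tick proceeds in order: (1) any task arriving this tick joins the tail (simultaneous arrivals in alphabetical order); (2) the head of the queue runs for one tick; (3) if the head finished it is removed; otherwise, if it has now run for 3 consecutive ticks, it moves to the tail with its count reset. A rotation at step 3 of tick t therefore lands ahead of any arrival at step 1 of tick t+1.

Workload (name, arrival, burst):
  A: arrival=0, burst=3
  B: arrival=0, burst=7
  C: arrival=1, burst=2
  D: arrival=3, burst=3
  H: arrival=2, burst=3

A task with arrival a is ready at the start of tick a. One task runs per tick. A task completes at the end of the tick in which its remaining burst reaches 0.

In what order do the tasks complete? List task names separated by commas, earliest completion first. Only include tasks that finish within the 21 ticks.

t=0: queue=[A,B] q_used=0 → run A
t=1: queue=[A,B,C] q_used=1 → run A
t=2: queue=[A,B,C,H] q_used=2 → run A
t=3: queue=[B,C,H,D] q_used=0 → run B
t=4: queue=[B,C,H,D] q_used=1 → run B
t=5: queue=[B,C,H,D] q_used=2 → run B
t=6: queue=[C,H,D,B] q_used=0 → run C
t=7: queue=[C,H,D,B] q_used=1 → run C
t=8: queue=[H,D,B] q_used=0 → run H
t=9: queue=[H,D,B] q_used=1 → run H
t=10: queue=[H,D,B] q_used=2 → run H
t=11: queue=[D,B] q_used=0 → run D
t=12: queue=[D,B] q_used=1 → run D
t=13: queue=[D,B] q_used=2 → run D
t=14: queue=[B] q_used=0 → run B
t=15: queue=[B] q_used=1 → run B
t=16: queue=[B] q_used=2 → run B
t=17: queue=[B] q_used=0 → run B
t=18: (idle)
t=19: (idle)
t=20: (idle)

completion order = A, C, H, D, B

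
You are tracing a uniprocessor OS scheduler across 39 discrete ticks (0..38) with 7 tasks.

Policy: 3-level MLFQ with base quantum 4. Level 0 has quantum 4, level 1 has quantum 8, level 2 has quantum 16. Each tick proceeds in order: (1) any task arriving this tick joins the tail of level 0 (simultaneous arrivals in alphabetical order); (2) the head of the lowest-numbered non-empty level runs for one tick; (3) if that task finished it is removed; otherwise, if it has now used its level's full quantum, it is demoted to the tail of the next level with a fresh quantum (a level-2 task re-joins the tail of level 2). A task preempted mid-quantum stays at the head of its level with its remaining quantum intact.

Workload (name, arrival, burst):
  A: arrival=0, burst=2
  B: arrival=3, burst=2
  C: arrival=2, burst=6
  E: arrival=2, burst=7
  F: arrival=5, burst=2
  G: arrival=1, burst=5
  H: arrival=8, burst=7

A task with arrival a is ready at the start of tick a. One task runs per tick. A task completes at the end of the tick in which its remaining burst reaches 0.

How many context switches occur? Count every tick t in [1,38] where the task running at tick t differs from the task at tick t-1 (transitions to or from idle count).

context switches = 11

t=0: L0/L1/L2 = A/-/- → run A
t=1: L0/L1/L2 = AG/-/- → run A
t=2: L0/L1/L2 = GCE/-/- → run G
t=3: L0/L1/L2 = GCEB/-/- → run G
t=4: L0/L1/L2 = GCEB/-/- → run G
t=5: L0/L1/L2 = GCEBF/-/- → run G
t=6: L0/L1/L2 = CEBF/G/- → run C
t=7: L0/L1/L2 = CEBF/G/- → run C
t=8: L0/L1/L2 = CEBFH/G/- → run C
t=9: L0/L1/L2 = CEBFH/G/- → run C
t=10: L0/L1/L2 = EBFH/GC/- → run E
t=11: L0/L1/L2 = EBFH/GC/- → run E
t=12: L0/L1/L2 = EBFH/GC/- → run E
t=13: L0/L1/L2 = EBFH/GC/- → run E
t=14: L0/L1/L2 = BFH/GCE/- → run B
t=15: L0/L1/L2 = BFH/GCE/- → run B
t=16: L0/L1/L2 = FH/GCE/- → run F
t=17: L0/L1/L2 = FH/GCE/- → run F
t=18: L0/L1/L2 = H/GCE/- → run H
t=19: L0/L1/L2 = H/GCE/- → run H
t=20: L0/L1/L2 = H/GCE/- → run H
t=21: L0/L1/L2 = H/GCE/- → run H
t=22: L0/L1/L2 = -/GCEH/- → run G
t=23: L0/L1/L2 = -/CEH/- → run C
t=24: L0/L1/L2 = -/CEH/- → run C
t=25: L0/L1/L2 = -/EH/- → run E
t=26: L0/L1/L2 = -/EH/- → run E
t=27: L0/L1/L2 = -/EH/- → run E
t=28: L0/L1/L2 = -/H/- → run H
t=29: L0/L1/L2 = -/H/- → run H
t=30: L0/L1/L2 = -/H/- → run H
t=31: (idle)
t=32: (idle)
t=33: (idle)
t=34: (idle)
t=35: (idle)
t=36: (idle)
t=37: (idle)
t=38: (idle)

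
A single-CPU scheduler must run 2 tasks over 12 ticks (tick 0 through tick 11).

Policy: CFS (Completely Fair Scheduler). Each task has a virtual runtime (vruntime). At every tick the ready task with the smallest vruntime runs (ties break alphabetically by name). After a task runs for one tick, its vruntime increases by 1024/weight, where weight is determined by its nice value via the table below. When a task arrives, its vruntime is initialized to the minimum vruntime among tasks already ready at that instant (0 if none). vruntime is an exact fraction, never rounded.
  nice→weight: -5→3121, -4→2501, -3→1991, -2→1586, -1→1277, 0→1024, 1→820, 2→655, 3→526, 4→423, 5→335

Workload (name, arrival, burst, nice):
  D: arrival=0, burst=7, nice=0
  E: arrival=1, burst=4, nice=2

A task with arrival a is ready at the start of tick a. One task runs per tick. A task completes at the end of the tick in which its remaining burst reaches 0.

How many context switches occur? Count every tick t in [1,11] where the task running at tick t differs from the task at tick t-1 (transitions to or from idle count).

context switches = 9

t=0: vr[D=0] → run D
t=1: vr[D=1 E=1] → run D
t=2: vr[D=2 E=1] → run E
t=3: vr[D=2 E=1679/655] → run D
t=4: vr[D=3 E=1679/655] → run E
t=5: vr[D=3 E=2703/655] → run D
t=6: vr[D=4 E=2703/655] → run D
t=7: vr[D=5 E=2703/655] → run E
t=8: vr[D=5 E=3727/655] → run D
t=9: vr[D=6 E=3727/655] → run E
t=10: vr[D=6] → run D
t=11: (idle)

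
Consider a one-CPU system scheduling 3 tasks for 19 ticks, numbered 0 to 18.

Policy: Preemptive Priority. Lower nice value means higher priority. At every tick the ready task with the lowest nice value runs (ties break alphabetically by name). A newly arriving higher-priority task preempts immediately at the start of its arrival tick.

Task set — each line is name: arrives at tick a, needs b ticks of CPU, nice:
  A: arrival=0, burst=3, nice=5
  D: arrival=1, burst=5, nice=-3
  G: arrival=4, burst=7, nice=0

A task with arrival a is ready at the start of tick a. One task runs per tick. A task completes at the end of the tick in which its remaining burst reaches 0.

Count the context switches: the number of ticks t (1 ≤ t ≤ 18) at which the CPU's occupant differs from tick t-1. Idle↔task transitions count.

context switches = 4

t=0: ready={A} → run A
t=1: ready={A,D} → run D
t=2: ready={A,D} → run D
t=3: ready={A,D} → run D
t=4: ready={A,D,G} → run D
t=5: ready={A,D,G} → run D
t=6: ready={A,G} → run G
t=7: ready={A,G} → run G
t=8: ready={A,G} → run G
t=9: ready={A,G} → run G
t=10: ready={A,G} → run G
t=11: ready={A,G} → run G
t=12: ready={A,G} → run G
t=13: ready={A} → run A
t=14: ready={A} → run A
t=15: (idle)
t=16: (idle)
t=17: (idle)
t=18: (idle)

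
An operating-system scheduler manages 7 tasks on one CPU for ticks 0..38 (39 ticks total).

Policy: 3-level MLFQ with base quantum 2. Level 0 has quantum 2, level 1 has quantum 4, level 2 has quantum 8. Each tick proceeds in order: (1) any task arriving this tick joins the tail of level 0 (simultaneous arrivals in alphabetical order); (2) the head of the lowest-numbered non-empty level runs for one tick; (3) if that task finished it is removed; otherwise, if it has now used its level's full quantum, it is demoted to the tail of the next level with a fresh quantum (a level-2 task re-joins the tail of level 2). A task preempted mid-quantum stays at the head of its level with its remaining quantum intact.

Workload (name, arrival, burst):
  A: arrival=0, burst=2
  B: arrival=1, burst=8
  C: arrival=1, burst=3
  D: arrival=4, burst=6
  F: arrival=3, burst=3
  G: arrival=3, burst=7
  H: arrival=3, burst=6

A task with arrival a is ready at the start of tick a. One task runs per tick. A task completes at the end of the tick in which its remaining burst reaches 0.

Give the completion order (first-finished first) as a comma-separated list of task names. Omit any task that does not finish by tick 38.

completion order = A, C, F, H, D, B, G

t=0: L0/L1/L2 = A/-/- → run A
t=1: L0/L1/L2 = ABC/-/- → run A
t=2: L0/L1/L2 = BC/-/- → run B
t=3: L0/L1/L2 = BCFGH/-/- → run B
t=4: L0/L1/L2 = CFGHD/B/- → run C
t=5: L0/L1/L2 = CFGHD/B/- → run C
t=6: L0/L1/L2 = FGHD/BC/- → run F
t=7: L0/L1/L2 = FGHD/BC/- → run F
t=8: L0/L1/L2 = GHD/BCF/- → run G
t=9: L0/L1/L2 = GHD/BCF/- → run G
t=10: L0/L1/L2 = HD/BCFG/- → run H
t=11: L0/L1/L2 = HD/BCFG/- → run H
t=12: L0/L1/L2 = D/BCFGH/- → run D
t=13: L0/L1/L2 = D/BCFGH/- → run D
t=14: L0/L1/L2 = -/BCFGHD/- → run B
t=15: L0/L1/L2 = -/BCFGHD/- → run B
t=16: L0/L1/L2 = -/BCFGHD/- → run B
t=17: L0/L1/L2 = -/BCFGHD/- → run B
t=18: L0/L1/L2 = -/CFGHD/B → run C
t=19: L0/L1/L2 = -/FGHD/B → run F
t=20: L0/L1/L2 = -/GHD/B → run G
t=21: L0/L1/L2 = -/GHD/B → run G
t=22: L0/L1/L2 = -/GHD/B → run G
t=23: L0/L1/L2 = -/GHD/B → run G
t=24: L0/L1/L2 = -/HD/BG → run H
t=25: L0/L1/L2 = -/HD/BG → run H
t=26: L0/L1/L2 = -/HD/BG → run H
t=27: L0/L1/L2 = -/HD/BG → run H
t=28: L0/L1/L2 = -/D/BG → run D
t=29: L0/L1/L2 = -/D/BG → run D
t=30: L0/L1/L2 = -/D/BG → run D
t=31: L0/L1/L2 = -/D/BG → run D
t=32: L0/L1/L2 = -/-/BG → run B
t=33: L0/L1/L2 = -/-/BG → run B
t=34: L0/L1/L2 = -/-/G → run G
t=35: (idle)
t=36: (idle)
t=37: (idle)
t=38: (idle)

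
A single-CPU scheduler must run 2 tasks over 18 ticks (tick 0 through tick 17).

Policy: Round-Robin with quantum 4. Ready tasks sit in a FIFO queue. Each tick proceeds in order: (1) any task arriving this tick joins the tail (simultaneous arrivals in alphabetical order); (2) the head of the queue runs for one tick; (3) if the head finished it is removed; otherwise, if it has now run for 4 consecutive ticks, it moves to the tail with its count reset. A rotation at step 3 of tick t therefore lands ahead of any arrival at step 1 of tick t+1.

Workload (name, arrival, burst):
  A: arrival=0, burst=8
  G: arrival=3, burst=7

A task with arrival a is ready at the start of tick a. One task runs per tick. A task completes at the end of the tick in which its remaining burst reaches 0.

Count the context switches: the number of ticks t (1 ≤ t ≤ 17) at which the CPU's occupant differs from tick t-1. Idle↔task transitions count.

context switches = 4

t=0: queue=[A] q_used=0 → run A
t=1: queue=[A] q_used=1 → run A
t=2: queue=[A] q_used=2 → run A
t=3: queue=[A,G] q_used=3 → run A
t=4: queue=[G,A] q_used=0 → run G
t=5: queue=[G,A] q_used=1 → run G
t=6: queue=[G,A] q_used=2 → run G
t=7: queue=[G,A] q_used=3 → run G
t=8: queue=[A,G] q_used=0 → run A
t=9: queue=[A,G] q_used=1 → run A
t=10: queue=[A,G] q_used=2 → run A
t=11: queue=[A,G] q_used=3 → run A
t=12: queue=[G] q_used=0 → run G
t=13: queue=[G] q_used=1 → run G
t=14: queue=[G] q_used=2 → run G
t=15: (idle)
t=16: (idle)
t=17: (idle)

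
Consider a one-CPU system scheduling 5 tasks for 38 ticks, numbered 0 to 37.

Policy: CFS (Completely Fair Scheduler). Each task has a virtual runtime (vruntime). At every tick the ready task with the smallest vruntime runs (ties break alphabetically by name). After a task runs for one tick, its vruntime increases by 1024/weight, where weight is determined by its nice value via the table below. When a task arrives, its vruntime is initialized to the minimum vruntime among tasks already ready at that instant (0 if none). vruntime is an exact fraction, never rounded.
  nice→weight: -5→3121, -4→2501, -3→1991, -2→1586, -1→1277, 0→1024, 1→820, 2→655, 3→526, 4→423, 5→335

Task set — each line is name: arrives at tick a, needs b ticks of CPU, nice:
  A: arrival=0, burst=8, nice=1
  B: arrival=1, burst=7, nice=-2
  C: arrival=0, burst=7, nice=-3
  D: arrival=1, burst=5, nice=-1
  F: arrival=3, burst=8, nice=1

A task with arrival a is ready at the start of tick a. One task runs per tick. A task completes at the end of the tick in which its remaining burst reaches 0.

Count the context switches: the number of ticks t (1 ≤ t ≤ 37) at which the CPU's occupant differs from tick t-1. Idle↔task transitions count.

t=0: vr[A=0 C=0] → run A
t=1: vr[A=256/205 B=0 C=0 D=0] → run B
t=2: vr[A=256/205 B=512/793 C=0 D=0] → run C
t=3: vr[A=256/205 B=512/793 C=1024/1991 D=0 F=0] → run D
t=4: vr[A=256/205 B=512/793 C=1024/1991 D=1024/1277 F=0] → run F
t=5: vr[A=256/205 B=512/793 C=1024/1991 D=1024/1277 F=256/205] → run C
t=6: vr[A=256/205 B=512/793 C=2048/1991 D=1024/1277 F=256/205] → run B
t=7: vr[A=256/205 B=1024/793 C=2048/1991 D=1024/1277 F=256/205] → run D
t=8: vr[A=256/205 B=1024/793 C=2048/1991 D=2048/1277 F=256/205] → run C
t=9: vr[A=256/205 B=1024/793 C=3072/1991 D=2048/1277 F=256/205] → run A
t=10: vr[A=512/205 B=1024/793 C=3072/1991 D=2048/1277 F=256/205] → run F
t=11: vr[A=512/205 B=1024/793 C=3072/1991 D=2048/1277 F=512/205] → run B
t=12: vr[A=512/205 B=1536/793 C=3072/1991 D=2048/1277 F=512/205] → run C
t=13: vr[A=512/205 B=1536/793 C=4096/1991 D=2048/1277 F=512/205] → run D
t=14: vr[A=512/205 B=1536/793 C=4096/1991 D=3072/1277 F=512/205] → run B
t=15: vr[A=512/205 B=2048/793 C=4096/1991 D=3072/1277 F=512/205] → run C
t=16: vr[A=512/205 B=2048/793 C=5120/1991 D=3072/1277 F=512/205] → run D
t=17: vr[A=512/205 B=2048/793 C=5120/1991 D=4096/1277 F=512/205] → run A
t=18: vr[A=768/205 B=2048/793 C=5120/1991 D=4096/1277 F=512/205] → run F
t=19: vr[A=768/205 B=2048/793 C=5120/1991 D=4096/1277 F=768/205] → run C
t=20: vr[A=768/205 B=2048/793 C=6144/1991 D=4096/1277 F=768/205] → run B
t=21: vr[A=768/205 B=2560/793 C=6144/1991 D=4096/1277 F=768/205] → run C
t=22: vr[A=768/205 B=2560/793 D=4096/1277 F=768/205] → run D
t=23: vr[A=768/205 B=2560/793 F=768/205] → run B
t=24: vr[A=768/205 B=3072/793 F=768/205] → run A
t=25: vr[A=1024/205 B=3072/793 F=768/205] → run F
t=26: vr[A=1024/205 B=3072/793 F=1024/205] → run B
t=27: vr[A=1024/205 F=1024/205] → run A
t=28: vr[A=256/41 F=1024/205] → run F
t=29: vr[A=256/41 F=256/41] → run A
t=30: vr[A=1536/205 F=256/41] → run F
t=31: vr[A=1536/205 F=1536/205] → run A
t=32: vr[A=1792/205 F=1536/205] → run F
t=33: vr[A=1792/205 F=1792/205] → run A
t=34: vr[F=1792/205] → run F
t=35: (idle)
t=36: (idle)
t=37: (idle)

context switches = 35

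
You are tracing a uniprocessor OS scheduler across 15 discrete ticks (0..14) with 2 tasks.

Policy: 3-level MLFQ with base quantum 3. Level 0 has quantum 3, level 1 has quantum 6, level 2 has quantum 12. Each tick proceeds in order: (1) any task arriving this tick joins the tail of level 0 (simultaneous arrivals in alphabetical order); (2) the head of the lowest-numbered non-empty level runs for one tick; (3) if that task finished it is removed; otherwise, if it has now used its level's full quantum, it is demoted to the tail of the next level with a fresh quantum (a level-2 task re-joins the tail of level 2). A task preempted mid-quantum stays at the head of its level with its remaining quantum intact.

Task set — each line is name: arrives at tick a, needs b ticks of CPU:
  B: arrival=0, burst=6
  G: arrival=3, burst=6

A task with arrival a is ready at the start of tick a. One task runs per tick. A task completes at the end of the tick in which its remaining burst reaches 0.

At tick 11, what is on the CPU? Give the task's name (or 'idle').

running at tick 11 = G

t=0: L0/L1/L2 = B/-/- → run B
t=1: L0/L1/L2 = B/-/- → run B
t=2: L0/L1/L2 = B/-/- → run B
t=3: L0/L1/L2 = G/B/- → run G
t=4: L0/L1/L2 = G/B/- → run G
t=5: L0/L1/L2 = G/B/- → run G
t=6: L0/L1/L2 = -/BG/- → run B
t=7: L0/L1/L2 = -/BG/- → run B
t=8: L0/L1/L2 = -/BG/- → run B
t=9: L0/L1/L2 = -/G/- → run G
t=10: L0/L1/L2 = -/G/- → run G
t=11: L0/L1/L2 = -/G/- → run G
t=12: (idle)
t=13: (idle)
t=14: (idle)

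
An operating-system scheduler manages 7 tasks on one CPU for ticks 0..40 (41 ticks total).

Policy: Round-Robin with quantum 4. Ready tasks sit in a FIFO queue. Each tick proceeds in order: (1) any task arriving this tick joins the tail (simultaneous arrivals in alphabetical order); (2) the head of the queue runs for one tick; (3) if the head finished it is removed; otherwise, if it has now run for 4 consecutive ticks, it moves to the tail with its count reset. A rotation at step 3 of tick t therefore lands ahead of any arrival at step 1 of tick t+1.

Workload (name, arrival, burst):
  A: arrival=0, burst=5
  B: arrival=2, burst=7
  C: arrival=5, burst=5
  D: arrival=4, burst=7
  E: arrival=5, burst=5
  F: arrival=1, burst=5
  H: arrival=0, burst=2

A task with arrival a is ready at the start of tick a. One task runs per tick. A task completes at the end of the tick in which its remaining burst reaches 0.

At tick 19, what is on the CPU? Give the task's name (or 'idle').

running at tick 19 = C

t=0: queue=[A,H] q_used=0 → run A
t=1: queue=[A,H,F] q_used=1 → run A
t=2: queue=[A,H,F,B] q_used=2 → run A
t=3: queue=[A,H,F,B] q_used=3 → run A
t=4: queue=[H,F,B,A,D] q_used=0 → run H
t=5: queue=[H,F,B,A,D,C,E] q_used=1 → run H
t=6: queue=[F,B,A,D,C,E] q_used=0 → run F
t=7: queue=[F,B,A,D,C,E] q_used=1 → run F
t=8: queue=[F,B,A,D,C,E] q_used=2 → run F
t=9: queue=[F,B,A,D,C,E] q_used=3 → run F
t=10: queue=[B,A,D,C,E,F] q_used=0 → run B
t=11: queue=[B,A,D,C,E,F] q_used=1 → run B
t=12: queue=[B,A,D,C,E,F] q_used=2 → run B
t=13: queue=[B,A,D,C,E,F] q_used=3 → run B
t=14: queue=[A,D,C,E,F,B] q_used=0 → run A
t=15: queue=[D,C,E,F,B] q_used=0 → run D
t=16: queue=[D,C,E,F,B] q_used=1 → run D
t=17: queue=[D,C,E,F,B] q_used=2 → run D
t=18: queue=[D,C,E,F,B] q_used=3 → run D
t=19: queue=[C,E,F,B,D] q_used=0 → run C
t=20: queue=[C,E,F,B,D] q_used=1 → run C
t=21: queue=[C,E,F,B,D] q_used=2 → run C
t=22: queue=[C,E,F,B,D] q_used=3 → run C
t=23: queue=[E,F,B,D,C] q_used=0 → run E
t=24: queue=[E,F,B,D,C] q_used=1 → run E
t=25: queue=[E,F,B,D,C] q_used=2 → run E
t=26: queue=[E,F,B,D,C] q_used=3 → run E
t=27: queue=[F,B,D,C,E] q_used=0 → run F
t=28: queue=[B,D,C,E] q_used=0 → run B
t=29: queue=[B,D,C,E] q_used=1 → run B
t=30: queue=[B,D,C,E] q_used=2 → run B
t=31: queue=[D,C,E] q_used=0 → run D
t=32: queue=[D,C,E] q_used=1 → run D
t=33: queue=[D,C,E] q_used=2 → run D
t=34: queue=[C,E] q_used=0 → run C
t=35: queue=[E] q_used=0 → run E
t=36: (idle)
t=37: (idle)
t=38: (idle)
t=39: (idle)
t=40: (idle)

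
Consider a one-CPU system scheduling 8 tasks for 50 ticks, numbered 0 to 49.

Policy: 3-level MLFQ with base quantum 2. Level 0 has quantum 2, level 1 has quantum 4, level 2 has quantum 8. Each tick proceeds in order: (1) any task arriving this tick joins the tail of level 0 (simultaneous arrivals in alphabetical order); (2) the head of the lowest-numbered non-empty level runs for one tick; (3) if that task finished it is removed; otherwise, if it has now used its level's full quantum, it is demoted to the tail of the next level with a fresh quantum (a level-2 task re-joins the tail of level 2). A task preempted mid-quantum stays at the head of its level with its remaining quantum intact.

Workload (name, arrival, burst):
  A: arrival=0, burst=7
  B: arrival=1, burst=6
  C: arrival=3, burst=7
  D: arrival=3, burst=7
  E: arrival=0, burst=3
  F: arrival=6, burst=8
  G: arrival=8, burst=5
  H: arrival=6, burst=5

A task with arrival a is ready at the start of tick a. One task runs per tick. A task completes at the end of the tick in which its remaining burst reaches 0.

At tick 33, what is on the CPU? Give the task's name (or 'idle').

t=0: L0/L1/L2 = AE/-/- → run A
t=1: L0/L1/L2 = AEB/-/- → run A
t=2: L0/L1/L2 = EB/A/- → run E
t=3: L0/L1/L2 = EBCD/A/- → run E
t=4: L0/L1/L2 = BCD/AE/- → run B
t=5: L0/L1/L2 = BCD/AE/- → run B
t=6: L0/L1/L2 = CDFH/AEB/- → run C
t=7: L0/L1/L2 = CDFH/AEB/- → run C
t=8: L0/L1/L2 = DFHG/AEBC/- → run D
t=9: L0/L1/L2 = DFHG/AEBC/- → run D
t=10: L0/L1/L2 = FHG/AEBCD/- → run F
t=11: L0/L1/L2 = FHG/AEBCD/- → run F
t=12: L0/L1/L2 = HG/AEBCDF/- → run H
t=13: L0/L1/L2 = HG/AEBCDF/- → run H
t=14: L0/L1/L2 = G/AEBCDFH/- → run G
t=15: L0/L1/L2 = G/AEBCDFH/- → run G
t=16: L0/L1/L2 = -/AEBCDFHG/- → run A
t=17: L0/L1/L2 = -/AEBCDFHG/- → run A
t=18: L0/L1/L2 = -/AEBCDFHG/- → run A
t=19: L0/L1/L2 = -/AEBCDFHG/- → run A
t=20: L0/L1/L2 = -/EBCDFHG/A → run E
t=21: L0/L1/L2 = -/BCDFHG/A → run B
t=22: L0/L1/L2 = -/BCDFHG/A → run B
t=23: L0/L1/L2 = -/BCDFHG/A → run B
t=24: L0/L1/L2 = -/BCDFHG/A → run B
t=25: L0/L1/L2 = -/CDFHG/A → run C
t=26: L0/L1/L2 = -/CDFHG/A → run C
t=27: L0/L1/L2 = -/CDFHG/A → run C
t=28: L0/L1/L2 = -/CDFHG/A → run C
t=29: L0/L1/L2 = -/DFHG/AC → run D
t=30: L0/L1/L2 = -/DFHG/AC → run D
t=31: L0/L1/L2 = -/DFHG/AC → run D
t=32: L0/L1/L2 = -/DFHG/AC → run D
t=33: L0/L1/L2 = -/FHG/ACD → run F
t=34: L0/L1/L2 = -/FHG/ACD → run F
t=35: L0/L1/L2 = -/FHG/ACD → run F
t=36: L0/L1/L2 = -/FHG/ACD → run F
t=37: L0/L1/L2 = -/HG/ACDF → run H
t=38: L0/L1/L2 = -/HG/ACDF → run H
t=39: L0/L1/L2 = -/HG/ACDF → run H
t=40: L0/L1/L2 = -/G/ACDF → run G
t=41: L0/L1/L2 = -/G/ACDF → run G
t=42: L0/L1/L2 = -/G/ACDF → run G
t=43: L0/L1/L2 = -/-/ACDF → run A
t=44: L0/L1/L2 = -/-/CDF → run C
t=45: L0/L1/L2 = -/-/DF → run D
t=46: L0/L1/L2 = -/-/F → run F
t=47: L0/L1/L2 = -/-/F → run F
t=48: (idle)
t=49: (idle)

running at tick 33 = F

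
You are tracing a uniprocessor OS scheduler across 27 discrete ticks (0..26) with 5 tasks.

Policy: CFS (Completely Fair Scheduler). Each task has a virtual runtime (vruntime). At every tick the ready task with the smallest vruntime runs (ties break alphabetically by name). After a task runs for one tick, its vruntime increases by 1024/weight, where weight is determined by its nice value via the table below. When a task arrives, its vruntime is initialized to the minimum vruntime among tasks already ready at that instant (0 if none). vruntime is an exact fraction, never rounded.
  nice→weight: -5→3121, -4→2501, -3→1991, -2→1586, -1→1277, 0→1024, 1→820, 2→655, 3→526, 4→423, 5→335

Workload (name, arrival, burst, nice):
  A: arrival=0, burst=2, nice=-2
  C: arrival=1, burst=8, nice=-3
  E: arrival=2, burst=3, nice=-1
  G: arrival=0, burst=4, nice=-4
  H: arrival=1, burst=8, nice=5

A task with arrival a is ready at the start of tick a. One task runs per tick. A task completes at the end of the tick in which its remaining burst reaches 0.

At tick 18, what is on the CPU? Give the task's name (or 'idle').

running at tick 18 = C

t=0: vr[A=0 G=0] → run A
t=1: vr[A=512/793 C=0 G=0 H=0] → run C
t=2: vr[A=512/793 C=1024/1991 E=0 G=0 H=0] → run E
t=3: vr[A=512/793 C=1024/1991 E=1024/1277 G=0 H=0] → run G
t=4: vr[A=512/793 C=1024/1991 E=1024/1277 G=1024/2501 H=0] → run H
t=5: vr[A=512/793 C=1024/1991 E=1024/1277 G=1024/2501 H=1024/335] → run G
t=6: vr[A=512/793 C=1024/1991 E=1024/1277 G=2048/2501 H=1024/335] → run C
t=7: vr[A=512/793 C=2048/1991 E=1024/1277 G=2048/2501 H=1024/335] → run A
t=8: vr[C=2048/1991 E=1024/1277 G=2048/2501 H=1024/335] → run E
t=9: vr[C=2048/1991 E=2048/1277 G=2048/2501 H=1024/335] → run G
t=10: vr[C=2048/1991 E=2048/1277 G=3072/2501 H=1024/335] → run C
t=11: vr[C=3072/1991 E=2048/1277 G=3072/2501 H=1024/335] → run G
t=12: vr[C=3072/1991 E=2048/1277 H=1024/335] → run C
t=13: vr[C=4096/1991 E=2048/1277 H=1024/335] → run E
t=14: vr[C=4096/1991 H=1024/335] → run C
t=15: vr[C=5120/1991 H=1024/335] → run C
t=16: vr[C=6144/1991 H=1024/335] → run H
t=17: vr[C=6144/1991 H=2048/335] → run C
t=18: vr[C=7168/1991 H=2048/335] → run C
t=19: vr[H=2048/335] → run H
t=20: vr[H=3072/335] → run H
t=21: vr[H=4096/335] → run H
t=22: vr[H=1024/67] → run H
t=23: vr[H=6144/335] → run H
t=24: vr[H=7168/335] → run H
t=25: (idle)
t=26: (idle)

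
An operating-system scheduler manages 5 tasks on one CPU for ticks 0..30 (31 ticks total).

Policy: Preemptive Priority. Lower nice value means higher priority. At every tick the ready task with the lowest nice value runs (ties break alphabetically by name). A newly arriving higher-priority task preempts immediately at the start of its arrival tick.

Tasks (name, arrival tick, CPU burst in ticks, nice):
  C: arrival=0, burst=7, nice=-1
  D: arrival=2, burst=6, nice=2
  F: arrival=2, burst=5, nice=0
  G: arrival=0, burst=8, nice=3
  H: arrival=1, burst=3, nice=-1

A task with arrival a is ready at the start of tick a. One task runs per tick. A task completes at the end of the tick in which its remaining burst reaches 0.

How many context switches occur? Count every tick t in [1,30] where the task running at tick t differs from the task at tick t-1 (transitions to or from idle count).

t=0: ready={C,G} → run C
t=1: ready={C,G,H} → run C
t=2: ready={C,D,F,G,H} → run C
t=3: ready={C,D,F,G,H} → run C
t=4: ready={C,D,F,G,H} → run C
t=5: ready={C,D,F,G,H} → run C
t=6: ready={C,D,F,G,H} → run C
t=7: ready={D,F,G,H} → run H
t=8: ready={D,F,G,H} → run H
t=9: ready={D,F,G,H} → run H
t=10: ready={D,F,G} → run F
t=11: ready={D,F,G} → run F
t=12: ready={D,F,G} → run F
t=13: ready={D,F,G} → run F
t=14: ready={D,F,G} → run F
t=15: ready={D,G} → run D
t=16: ready={D,G} → run D
t=17: ready={D,G} → run D
t=18: ready={D,G} → run D
t=19: ready={D,G} → run D
t=20: ready={D,G} → run D
t=21: ready={G} → run G
t=22: ready={G} → run G
t=23: ready={G} → run G
t=24: ready={G} → run G
t=25: ready={G} → run G
t=26: ready={G} → run G
t=27: ready={G} → run G
t=28: ready={G} → run G
t=29: (idle)
t=30: (idle)

context switches = 5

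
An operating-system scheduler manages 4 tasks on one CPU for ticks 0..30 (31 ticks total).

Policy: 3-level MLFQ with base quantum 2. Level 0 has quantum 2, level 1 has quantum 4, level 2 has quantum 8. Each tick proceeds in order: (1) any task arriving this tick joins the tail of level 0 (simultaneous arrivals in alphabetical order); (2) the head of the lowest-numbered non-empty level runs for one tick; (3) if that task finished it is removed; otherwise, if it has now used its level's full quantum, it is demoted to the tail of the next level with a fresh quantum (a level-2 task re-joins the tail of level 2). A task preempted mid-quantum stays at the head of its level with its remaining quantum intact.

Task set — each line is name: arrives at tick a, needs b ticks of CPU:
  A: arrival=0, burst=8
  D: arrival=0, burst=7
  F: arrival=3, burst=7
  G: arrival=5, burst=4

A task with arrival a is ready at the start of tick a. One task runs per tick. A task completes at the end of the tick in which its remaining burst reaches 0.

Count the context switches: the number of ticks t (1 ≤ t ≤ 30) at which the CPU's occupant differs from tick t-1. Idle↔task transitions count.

t=0: L0/L1/L2 = AD/-/- → run A
t=1: L0/L1/L2 = AD/-/- → run A
t=2: L0/L1/L2 = D/A/- → run D
t=3: L0/L1/L2 = DF/A/- → run D
t=4: L0/L1/L2 = F/AD/- → run F
t=5: L0/L1/L2 = FG/AD/- → run F
t=6: L0/L1/L2 = G/ADF/- → run G
t=7: L0/L1/L2 = G/ADF/- → run G
t=8: L0/L1/L2 = -/ADFG/- → run A
t=9: L0/L1/L2 = -/ADFG/- → run A
t=10: L0/L1/L2 = -/ADFG/- → run A
t=11: L0/L1/L2 = -/ADFG/- → run A
t=12: L0/L1/L2 = -/DFG/A → run D
t=13: L0/L1/L2 = -/DFG/A → run D
t=14: L0/L1/L2 = -/DFG/A → run D
t=15: L0/L1/L2 = -/DFG/A → run D
t=16: L0/L1/L2 = -/FG/AD → run F
t=17: L0/L1/L2 = -/FG/AD → run F
t=18: L0/L1/L2 = -/FG/AD → run F
t=19: L0/L1/L2 = -/FG/AD → run F
t=20: L0/L1/L2 = -/G/ADF → run G
t=21: L0/L1/L2 = -/G/ADF → run G
t=22: L0/L1/L2 = -/-/ADF → run A
t=23: L0/L1/L2 = -/-/ADF → run A
t=24: L0/L1/L2 = -/-/DF → run D
t=25: L0/L1/L2 = -/-/F → run F
t=26: (idle)
t=27: (idle)
t=28: (idle)
t=29: (idle)
t=30: (idle)

context switches = 11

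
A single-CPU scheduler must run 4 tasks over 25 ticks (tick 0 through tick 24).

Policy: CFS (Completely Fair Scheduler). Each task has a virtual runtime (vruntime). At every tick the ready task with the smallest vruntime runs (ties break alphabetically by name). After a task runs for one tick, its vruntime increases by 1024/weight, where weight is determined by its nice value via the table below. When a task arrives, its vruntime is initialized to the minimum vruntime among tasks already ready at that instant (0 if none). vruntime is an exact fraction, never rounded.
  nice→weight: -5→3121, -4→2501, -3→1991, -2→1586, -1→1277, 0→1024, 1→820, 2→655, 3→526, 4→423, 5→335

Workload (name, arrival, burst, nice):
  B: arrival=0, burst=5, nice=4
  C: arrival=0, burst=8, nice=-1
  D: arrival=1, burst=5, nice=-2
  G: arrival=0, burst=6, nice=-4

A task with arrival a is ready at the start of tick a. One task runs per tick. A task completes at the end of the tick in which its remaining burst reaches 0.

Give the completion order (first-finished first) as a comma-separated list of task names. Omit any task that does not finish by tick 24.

t=0: vr[B=0 C=0 G=0] → run B
t=1: vr[B=1024/423 C=0 D=0 G=0] → run C
t=2: vr[B=1024/423 C=1024/1277 D=0 G=0] → run D
t=3: vr[B=1024/423 C=1024/1277 D=512/793 G=0] → run G
t=4: vr[B=1024/423 C=1024/1277 D=512/793 G=1024/2501] → run G
t=5: vr[B=1024/423 C=1024/1277 D=512/793 G=2048/2501] → run D
t=6: vr[B=1024/423 C=1024/1277 D=1024/793 G=2048/2501] → run C
t=7: vr[B=1024/423 C=2048/1277 D=1024/793 G=2048/2501] → run G
t=8: vr[B=1024/423 C=2048/1277 D=1024/793 G=3072/2501] → run G
t=9: vr[B=1024/423 C=2048/1277 D=1024/793 G=4096/2501] → run D
t=10: vr[B=1024/423 C=2048/1277 D=1536/793 G=4096/2501] → run C
t=11: vr[B=1024/423 C=3072/1277 D=1536/793 G=4096/2501] → run G
t=12: vr[B=1024/423 C=3072/1277 D=1536/793 G=5120/2501] → run D
t=13: vr[B=1024/423 C=3072/1277 D=2048/793 G=5120/2501] → run G
t=14: vr[B=1024/423 C=3072/1277 D=2048/793] → run C
t=15: vr[B=1024/423 C=4096/1277 D=2048/793] → run B
t=16: vr[B=2048/423 C=4096/1277 D=2048/793] → run D
t=17: vr[B=2048/423 C=4096/1277] → run C
t=18: vr[B=2048/423 C=5120/1277] → run C
t=19: vr[B=2048/423 C=6144/1277] → run C
t=20: vr[B=2048/423 C=7168/1277] → run B
t=21: vr[B=1024/141 C=7168/1277] → run C
t=22: vr[B=1024/141] → run B
t=23: vr[B=4096/423] → run B
t=24: (idle)

completion order = G, D, C, B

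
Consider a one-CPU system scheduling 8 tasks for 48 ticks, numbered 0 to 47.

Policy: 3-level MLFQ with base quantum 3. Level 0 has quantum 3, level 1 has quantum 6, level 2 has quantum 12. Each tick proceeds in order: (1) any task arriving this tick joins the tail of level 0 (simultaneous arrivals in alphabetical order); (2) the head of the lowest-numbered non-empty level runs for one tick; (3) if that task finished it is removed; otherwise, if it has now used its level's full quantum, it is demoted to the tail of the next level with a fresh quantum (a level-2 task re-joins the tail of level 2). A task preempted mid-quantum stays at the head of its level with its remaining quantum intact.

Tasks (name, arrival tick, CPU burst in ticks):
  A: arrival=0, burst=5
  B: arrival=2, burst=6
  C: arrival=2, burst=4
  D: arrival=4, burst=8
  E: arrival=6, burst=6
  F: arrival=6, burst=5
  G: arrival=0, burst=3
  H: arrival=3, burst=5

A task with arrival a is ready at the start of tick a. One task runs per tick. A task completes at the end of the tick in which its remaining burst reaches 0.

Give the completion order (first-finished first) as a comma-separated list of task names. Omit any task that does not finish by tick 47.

completion order = G, A, B, C, H, D, E, F

t=0: L0/L1/L2 = AG/-/- → run A
t=1: L0/L1/L2 = AG/-/- → run A
t=2: L0/L1/L2 = AGBC/-/- → run A
t=3: L0/L1/L2 = GBCH/A/- → run G
t=4: L0/L1/L2 = GBCHD/A/- → run G
t=5: L0/L1/L2 = GBCHD/A/- → run G
t=6: L0/L1/L2 = BCHDEF/A/- → run B
t=7: L0/L1/L2 = BCHDEF/A/- → run B
t=8: L0/L1/L2 = BCHDEF/A/- → run B
t=9: L0/L1/L2 = CHDEF/AB/- → run C
t=10: L0/L1/L2 = CHDEF/AB/- → run C
t=11: L0/L1/L2 = CHDEF/AB/- → run C
t=12: L0/L1/L2 = HDEF/ABC/- → run H
t=13: L0/L1/L2 = HDEF/ABC/- → run H
t=14: L0/L1/L2 = HDEF/ABC/- → run H
t=15: L0/L1/L2 = DEF/ABCH/- → run D
t=16: L0/L1/L2 = DEF/ABCH/- → run D
t=17: L0/L1/L2 = DEF/ABCH/- → run D
t=18: L0/L1/L2 = EF/ABCHD/- → run E
t=19: L0/L1/L2 = EF/ABCHD/- → run E
t=20: L0/L1/L2 = EF/ABCHD/- → run E
t=21: L0/L1/L2 = F/ABCHDE/- → run F
t=22: L0/L1/L2 = F/ABCHDE/- → run F
t=23: L0/L1/L2 = F/ABCHDE/- → run F
t=24: L0/L1/L2 = -/ABCHDEF/- → run A
t=25: L0/L1/L2 = -/ABCHDEF/- → run A
t=26: L0/L1/L2 = -/BCHDEF/- → run B
t=27: L0/L1/L2 = -/BCHDEF/- → run B
t=28: L0/L1/L2 = -/BCHDEF/- → run B
t=29: L0/L1/L2 = -/CHDEF/- → run C
t=30: L0/L1/L2 = -/HDEF/- → run H
t=31: L0/L1/L2 = -/HDEF/- → run H
t=32: L0/L1/L2 = -/DEF/- → run D
t=33: L0/L1/L2 = -/DEF/- → run D
t=34: L0/L1/L2 = -/DEF/- → run D
t=35: L0/L1/L2 = -/DEF/- → run D
t=36: L0/L1/L2 = -/DEF/- → run D
t=37: L0/L1/L2 = -/EF/- → run E
t=38: L0/L1/L2 = -/EF/- → run E
t=39: L0/L1/L2 = -/EF/- → run E
t=40: L0/L1/L2 = -/F/- → run F
t=41: L0/L1/L2 = -/F/- → run F
t=42: (idle)
t=43: (idle)
t=44: (idle)
t=45: (idle)
t=46: (idle)
t=47: (idle)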